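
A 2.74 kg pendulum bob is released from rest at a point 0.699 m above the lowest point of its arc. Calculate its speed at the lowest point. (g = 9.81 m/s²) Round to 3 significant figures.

Equating total energy at the two states: mgh = ½mv²
v = √(2gh) = √(2 × 9.81 × 0.699) = √13.714 = 3.703 m/s

v = 3.70 m/s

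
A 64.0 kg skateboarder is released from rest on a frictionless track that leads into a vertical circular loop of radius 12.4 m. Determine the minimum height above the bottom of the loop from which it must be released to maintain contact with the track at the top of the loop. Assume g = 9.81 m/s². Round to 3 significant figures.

h = 31.0 m

At the top, for minimum speed gravity alone supplies the centripetal force: mg = mv_top²/r ⇒ v_top² = gr = 121.6 m²/s²
Energy conservation from release height h to the top (height 2r): mgh = ½mv_top² + mg(2r)
h = v_top²/(2g) + 2r = r/2 + 2r = 5r/2 = 31.00 m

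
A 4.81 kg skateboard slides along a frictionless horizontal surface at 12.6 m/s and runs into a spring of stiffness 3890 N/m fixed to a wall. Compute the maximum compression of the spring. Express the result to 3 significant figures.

x = 0.443 m

All KE is stored as spring PE at maximum compression: ½mv² = ½kx²
x = v√(m/k) = 12.6 × √(4.81/3890) = 0.4431 m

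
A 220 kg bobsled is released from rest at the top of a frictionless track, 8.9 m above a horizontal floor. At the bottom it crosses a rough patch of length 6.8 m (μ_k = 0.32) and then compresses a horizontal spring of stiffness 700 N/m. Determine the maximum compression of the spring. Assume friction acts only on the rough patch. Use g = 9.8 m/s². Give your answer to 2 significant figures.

Initial energy: E₁ = mgh = (220)(9.8)(8.9) = 19188 J
Friction removes W_f = μ_k mg d = (0.32)(220)(9.8)(6.8) = 4691 J
Energy reaching the spring: E = 19188 − 4691 = 14497 J
At max compression ½kx² = E ⇒ x = √(2E/k) = √(2 × 14497/700) = 6.436 m

x = 6.4 m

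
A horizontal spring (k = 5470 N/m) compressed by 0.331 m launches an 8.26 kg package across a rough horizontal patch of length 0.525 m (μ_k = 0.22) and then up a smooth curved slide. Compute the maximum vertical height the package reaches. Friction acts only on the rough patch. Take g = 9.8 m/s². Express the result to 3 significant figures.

Spring energy: E₀ = ½kx² = ½(5470)(0.331)² = 299.65 J
Friction: W_f = μ_k mg d = (0.22)(8.26)(9.8)(0.525) = 9.349 J
Energy at base of ramp: E = 299.65 − 9.349 = 290.30 J
At max height all remaining energy is PE: mgh = E ⇒ h = E/(mg) = 290.30/(8.26 × 9.8) = 3.586 m

h = 3.59 m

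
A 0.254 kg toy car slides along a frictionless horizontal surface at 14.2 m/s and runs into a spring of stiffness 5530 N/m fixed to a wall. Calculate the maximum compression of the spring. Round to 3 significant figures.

Conservation of energy between contact and max compression: ½mv² = ½kx²
x = v√(m/k) = 14.2 × √(0.254/5530) = 0.09624 m

x = 0.0962 m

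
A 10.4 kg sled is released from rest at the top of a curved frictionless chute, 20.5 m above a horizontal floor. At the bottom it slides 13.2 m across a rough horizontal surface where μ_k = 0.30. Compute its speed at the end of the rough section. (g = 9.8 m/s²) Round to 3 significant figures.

v = 18.0 m/s

Energy bookkeeping (friction removes W_f = μ_k N d):
mgh = ½mv² + μ_k m g d
W_f = μ_k mg d = (0.30)(10.4)(9.8)(13.2) = 403.6 J
½mv² = mgh − W_f = 2089.4 − 403.6 = 1685.8 J
v = √(2 × 1685.8/10.4) = 18.01 m/s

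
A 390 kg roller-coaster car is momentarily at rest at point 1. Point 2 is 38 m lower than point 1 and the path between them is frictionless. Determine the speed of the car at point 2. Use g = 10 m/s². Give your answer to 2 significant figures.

v = 28 m/s

Equating total energy at the two states: mgh = ½mv²
The mass cancels from both sides.
v = √(2gh) = √(2 × 10 × 38) = √760.00 = 27.57 m/s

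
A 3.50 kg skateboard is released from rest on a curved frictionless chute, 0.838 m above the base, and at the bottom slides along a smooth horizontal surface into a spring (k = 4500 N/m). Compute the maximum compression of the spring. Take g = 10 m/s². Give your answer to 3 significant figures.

x = 0.114 m

Gravitational PE at the top equals spring PE at max compression: mgh = ½kx²
x = √(2mgh/k) = √(2 × 3.50 × 10 × 0.838 / 4500) = 0.1142 m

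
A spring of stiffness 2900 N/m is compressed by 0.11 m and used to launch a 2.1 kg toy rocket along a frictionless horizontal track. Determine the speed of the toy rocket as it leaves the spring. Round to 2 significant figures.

The toy rocket leaves the spring when the spring is at natural length, so ½kx² = ½mv²
v = x√(k/m) = 0.11 × √(2900/2.1) = 4.088 m/s

v = 4.1 m/s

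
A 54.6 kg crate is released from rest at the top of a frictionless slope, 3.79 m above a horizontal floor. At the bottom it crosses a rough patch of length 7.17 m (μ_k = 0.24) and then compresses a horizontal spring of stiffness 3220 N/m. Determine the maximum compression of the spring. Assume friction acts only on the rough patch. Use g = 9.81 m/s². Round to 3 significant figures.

x = 0.830 m

Initial energy: E₁ = mgh = (54.6)(9.81)(3.79) = 2030.0 J
Friction removes W_f = μ_k mg d = (0.24)(54.6)(9.81)(7.17) = 921.7 J
Energy reaching the spring: E = 2030.0 − 921.7 = 1108.3 J
At max compression ½kx² = E ⇒ x = √(2E/k) = √(2 × 1108.3/3220) = 0.8297 m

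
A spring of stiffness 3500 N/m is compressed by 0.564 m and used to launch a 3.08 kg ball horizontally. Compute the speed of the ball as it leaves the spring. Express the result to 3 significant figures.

v = 19.0 m/s

Spring PE converts entirely to kinetic energy: ½kx² = ½mv²
v = x√(k/m) = 0.564 × √(3500/3.08) = 19.01 m/s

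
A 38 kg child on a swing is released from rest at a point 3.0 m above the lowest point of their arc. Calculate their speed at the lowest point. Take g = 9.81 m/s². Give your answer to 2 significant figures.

v = 7.7 m/s

Mechanical energy is conserved (no friction): mgh = ½mv²
v = √(2gh) = √(2 × 9.81 × 3.0) = √58.860 = 7.672 m/s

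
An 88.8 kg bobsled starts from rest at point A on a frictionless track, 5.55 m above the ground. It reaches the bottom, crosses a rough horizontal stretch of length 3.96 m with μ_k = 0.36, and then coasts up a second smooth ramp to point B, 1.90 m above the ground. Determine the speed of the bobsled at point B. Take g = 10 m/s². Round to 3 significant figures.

v = 6.67 m/s

Energy at A: mgh₁ = (88.8)(10)(5.55) = 4928.4 J
Friction loss: W_f = μ_k mg d = 1266 J
At B: ½mv² + mgh₂ = mgh₁ − W_f
½mv² = 4928.4 − 1266 − 1687.2 = 1975.3 J
v = √(2 × 1975.3/88.8) = 6.670 m/s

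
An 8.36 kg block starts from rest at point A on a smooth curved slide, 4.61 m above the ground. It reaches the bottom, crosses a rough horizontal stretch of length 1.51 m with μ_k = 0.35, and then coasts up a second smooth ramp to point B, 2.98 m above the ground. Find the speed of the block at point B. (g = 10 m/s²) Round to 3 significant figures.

Energy at A: mgh₁ = (8.36)(10)(4.61) = 385.40 J
Friction loss: W_f = μ_k mg d = 44.18 J
At B: ½mv² + mgh₂ = mgh₁ − W_f
½mv² = 385.40 − 44.18 − 249.13 = 92.085 J
v = √(2 × 92.085/8.36) = 4.694 m/s

v = 4.69 m/s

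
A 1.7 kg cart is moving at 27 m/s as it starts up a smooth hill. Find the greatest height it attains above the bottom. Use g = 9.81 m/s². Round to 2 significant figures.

h = 37 m

Setting KE at the bottom equal to PE gained: ½mv² = mgh
h = v²/(2g) = 27²/(2 × 9.81) = 37.16 m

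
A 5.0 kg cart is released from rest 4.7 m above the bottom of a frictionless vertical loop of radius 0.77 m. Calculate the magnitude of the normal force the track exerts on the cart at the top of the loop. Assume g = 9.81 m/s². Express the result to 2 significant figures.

N = 350 N

Energy from release to top (height 2r): mgh = ½mv_top² + mg(2r)
v_top² = 2g(h − 2r) = 2(9.81)(4.7 − 1.540) = 61.999 m²/s²
At the top, both N and weight point toward the centre: N + mg = mv_top²/r
N = m(v_top²/r − g) = 5.0(61.999/0.77 − 9.81) = 353.5 N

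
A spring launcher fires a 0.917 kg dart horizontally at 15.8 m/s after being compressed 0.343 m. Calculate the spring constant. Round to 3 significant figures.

Energy stored in the spring equals the launch KE: ½kx² = ½mv²
k = mv²/x² = (0.917)(15.8)²/(0.343)² = 1946 N/m

k = 1950 N/m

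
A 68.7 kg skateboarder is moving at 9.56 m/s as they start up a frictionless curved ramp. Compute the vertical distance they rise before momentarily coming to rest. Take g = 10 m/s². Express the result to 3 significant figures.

By energy conservation, ½mv² = mgh
h = v²/(2g) = 9.56²/(2 × 10) = 4.570 m

h = 4.57 m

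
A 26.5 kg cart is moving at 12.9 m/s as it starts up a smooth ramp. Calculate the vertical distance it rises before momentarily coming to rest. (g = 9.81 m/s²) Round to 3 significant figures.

h = 8.48 m

Setting KE at the bottom equal to PE gained: ½mv² = mgh
h = v²/(2g) = 12.9²/(2 × 9.81) = 8.482 m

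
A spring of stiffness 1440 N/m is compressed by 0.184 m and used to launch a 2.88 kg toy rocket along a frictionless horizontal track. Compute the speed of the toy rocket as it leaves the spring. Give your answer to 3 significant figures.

The toy rocket leaves the spring when the spring is at natural length, so ½kx² = ½mv²
v = x√(k/m) = 0.184 × √(1440/2.88) = 4.114 m/s

v = 4.11 m/s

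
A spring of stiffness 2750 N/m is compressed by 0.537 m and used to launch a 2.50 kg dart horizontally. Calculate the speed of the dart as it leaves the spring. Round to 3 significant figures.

v = 17.8 m/s

The dart leaves the spring when the spring is at natural length, so ½kx² = ½mv²
v = x√(k/m) = 0.537 × √(2750/2.50) = 17.81 m/s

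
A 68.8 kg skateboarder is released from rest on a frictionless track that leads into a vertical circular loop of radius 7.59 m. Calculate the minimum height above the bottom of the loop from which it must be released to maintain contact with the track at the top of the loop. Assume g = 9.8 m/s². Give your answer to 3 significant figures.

h = 19.0 m

At the top, for minimum speed gravity alone supplies the centripetal force: mg = mv_top²/r ⇒ v_top² = gr = 74.38 m²/s²
Energy conservation from release height h to the top (height 2r): mgh = ½mv_top² + mg(2r)
h = v_top²/(2g) + 2r = r/2 + 2r = 5r/2 = 18.98 m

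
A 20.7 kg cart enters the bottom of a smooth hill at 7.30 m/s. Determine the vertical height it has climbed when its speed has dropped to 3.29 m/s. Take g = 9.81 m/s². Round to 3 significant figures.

Energy balance between the two points: ½mv₁² = ½mv₂² + mgh
h = (v₁² − v₂²)/(2g) = (7.30² − 3.29²)/(2 × 9.81) = 2.164 m

h = 2.16 m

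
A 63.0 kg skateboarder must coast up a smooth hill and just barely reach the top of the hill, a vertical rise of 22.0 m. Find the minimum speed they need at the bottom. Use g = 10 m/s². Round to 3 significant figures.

v = 21.0 m/s

At the top they are momentarily at rest, so all KE converts to PE: ½mv² = mgh
v = √(2gh) = √(2 × 10 × 22.0) = 20.98 m/s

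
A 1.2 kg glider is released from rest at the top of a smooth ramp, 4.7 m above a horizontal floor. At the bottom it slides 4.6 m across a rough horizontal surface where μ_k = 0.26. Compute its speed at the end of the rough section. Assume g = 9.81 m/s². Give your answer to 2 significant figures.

v = 8.3 m/s

Energy at the top = energy at the end + work done against friction:
mgh = ½mv² + μ_k m g d
W_f = μ_k mg d = (0.26)(1.2)(9.81)(4.6) = 14.08 J
½mv² = mgh − W_f = 55.328 − 14.08 = 41.249 J
v = √(2 × 41.249/1.2) = 8.291 m/s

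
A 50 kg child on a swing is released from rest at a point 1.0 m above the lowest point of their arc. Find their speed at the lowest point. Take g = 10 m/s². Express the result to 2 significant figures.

v = 4.5 m/s

Equating total energy at the two states: mgh = ½mv²
The mass cancels from both sides.
v = √(2gh) = √(2 × 10 × 1.0) = √20.000 = 4.472 m/s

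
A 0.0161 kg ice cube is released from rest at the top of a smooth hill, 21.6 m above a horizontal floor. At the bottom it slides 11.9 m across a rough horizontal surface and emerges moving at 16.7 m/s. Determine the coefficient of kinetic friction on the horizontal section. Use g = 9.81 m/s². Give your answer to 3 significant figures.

μ_k = 0.621

Applying the work–energy principle:
mgh = ½mv² + μ_k m g d
mgh = 3.4115 J; ½mv² = 2.2451 J
W_f = 3.4115 − 2.2451 = 1.166 J
μ_k = W_f/(mg·d) = 1.166/(0.1579 × 11.9) = 0.6206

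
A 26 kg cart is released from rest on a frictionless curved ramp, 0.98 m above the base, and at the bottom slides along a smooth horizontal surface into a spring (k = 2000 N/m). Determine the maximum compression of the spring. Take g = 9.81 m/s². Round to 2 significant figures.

Energy conservation (no friction) from release to max compression: mgh = ½kx²
x = √(2mgh/k) = √(2 × 26 × 9.81 × 0.98 / 2000) = 0.5000 m

x = 0.50 m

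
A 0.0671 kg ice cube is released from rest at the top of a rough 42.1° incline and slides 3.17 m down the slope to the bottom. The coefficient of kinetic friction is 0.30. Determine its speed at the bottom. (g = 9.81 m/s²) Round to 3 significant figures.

Energy: mgh = ½mv² + W_f, with h = L sinθ and W_f = μ_k (mg cosθ) L
mgh = mgL sinθ = (0.0671)(9.81)(3.17)sin42.1° = 1.3989 J
W_f = μ_k mg cosθ · L = (0.30)(0.0671)(9.81)cos42.1°·3.17 = 0.4645 J
½mv² = 1.3989 − 0.4645 = 0.93448 J
v = √(2 × 0.93448/0.0671) = 5.278 m/s

v = 5.28 m/s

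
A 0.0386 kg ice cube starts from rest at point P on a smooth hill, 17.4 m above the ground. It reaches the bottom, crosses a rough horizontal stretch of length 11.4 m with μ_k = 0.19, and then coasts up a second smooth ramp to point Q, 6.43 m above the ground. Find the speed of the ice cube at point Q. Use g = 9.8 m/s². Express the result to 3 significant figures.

Energy at P: mgh₁ = (0.0386)(9.8)(17.4) = 6.5821 J
Friction loss: W_f = μ_k mg d = 0.8194 J
At Q: ½mv² + mgh₂ = mgh₁ − W_f
½mv² = 6.5821 − 0.8194 − 2.4323 = 3.3304 J
v = √(2 × 3.3304/0.0386) = 13.14 m/s

v = 13.1 m/s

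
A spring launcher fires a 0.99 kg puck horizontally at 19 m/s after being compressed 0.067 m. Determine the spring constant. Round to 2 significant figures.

k = 80000 N/m

Energy stored in the spring equals the launch KE: ½kx² = ½mv²
k = mv²/x² = (0.99)(19)²/(0.067)² = 79615 N/m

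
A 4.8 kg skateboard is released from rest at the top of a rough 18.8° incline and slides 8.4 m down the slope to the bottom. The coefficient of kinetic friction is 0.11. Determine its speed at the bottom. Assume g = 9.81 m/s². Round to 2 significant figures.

Energy: mgh = ½mv² + W_f, with h = L sinθ and W_f = μ_k (mg cosθ) L
mgh = mgL sinθ = (4.8)(9.81)(8.4)sin18.8° = 127.47 J
W_f = μ_k mg cosθ · L = (0.11)(4.8)(9.81)cos18.8°·8.4 = 41.19 J
½mv² = 127.47 − 41.19 = 86.281 J
v = √(2 × 86.281/4.8) = 5.996 m/s

v = 6.0 m/s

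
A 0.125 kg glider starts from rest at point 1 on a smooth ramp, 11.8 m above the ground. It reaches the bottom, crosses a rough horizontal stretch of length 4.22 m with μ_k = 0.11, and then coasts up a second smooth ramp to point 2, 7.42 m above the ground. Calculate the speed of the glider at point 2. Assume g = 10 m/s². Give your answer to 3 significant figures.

Energy at 1: mgh₁ = (0.125)(10)(11.8) = 14.750 J
Friction loss: W_f = μ_k mg d = 0.5803 J
At 2: ½mv² + mgh₂ = mgh₁ − W_f
½mv² = 14.750 − 0.5803 − 9.2750 = 4.8948 J
v = √(2 × 4.8948/0.125) = 8.850 m/s

v = 8.85 m/s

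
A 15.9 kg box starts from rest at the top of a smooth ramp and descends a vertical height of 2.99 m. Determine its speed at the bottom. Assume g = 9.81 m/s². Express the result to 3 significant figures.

By conservation of mechanical energy, mgh = ½mv²
v = √(2gh) = √(2 × 9.81 × 2.99) = √58.664 = 7.659 m/s

v = 7.66 m/s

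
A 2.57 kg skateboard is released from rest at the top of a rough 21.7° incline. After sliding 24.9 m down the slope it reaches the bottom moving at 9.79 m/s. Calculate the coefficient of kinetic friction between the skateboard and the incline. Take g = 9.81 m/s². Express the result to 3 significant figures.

The energy dissipated by friction is the PE lost minus the KE gained:
mgL sinθ = 232.12 J; ½mv² = 123.16 J
W_f = 232.12 − 123.16 = 109.0 J
μ_k = W_f/(mg cosθ · L) = 109.0/(23.43 × 24.9) = 0.1868

μ_k = 0.187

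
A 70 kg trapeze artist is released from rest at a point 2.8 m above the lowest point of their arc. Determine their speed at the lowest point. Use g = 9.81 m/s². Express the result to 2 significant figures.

By conservation of mechanical energy, mgh = ½mv²
The mass cancels from both sides.
v = √(2gh) = √(2 × 9.81 × 2.8) = √54.936 = 7.412 m/s

v = 7.4 m/s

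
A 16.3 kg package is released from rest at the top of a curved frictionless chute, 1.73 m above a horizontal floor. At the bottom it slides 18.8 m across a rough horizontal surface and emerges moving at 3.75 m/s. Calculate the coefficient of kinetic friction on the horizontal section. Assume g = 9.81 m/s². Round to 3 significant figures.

Applying the work–energy principle:
mgh = ½mv² + μ_k m g d
mgh = 276.63 J; ½mv² = 114.61 J
W_f = 276.63 − 114.61 = 162.0 J
μ_k = W_f/(mg·d) = 162.0/(159.9 × 18.8) = 0.05390

μ_k = 0.0539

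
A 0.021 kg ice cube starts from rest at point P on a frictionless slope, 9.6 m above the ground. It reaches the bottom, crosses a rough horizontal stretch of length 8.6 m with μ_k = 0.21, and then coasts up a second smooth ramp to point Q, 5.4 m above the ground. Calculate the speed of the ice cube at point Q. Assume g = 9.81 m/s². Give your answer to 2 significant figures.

Energy at P: mgh₁ = (0.021)(9.81)(9.6) = 1.9777 J
Friction loss: W_f = μ_k mg d = 0.3721 J
At Q: ½mv² + mgh₂ = mgh₁ − W_f
½mv² = 1.9777 − 0.3721 − 1.1125 = 0.49319 J
v = √(2 × 0.49319/0.021) = 6.853 m/s

v = 6.9 m/s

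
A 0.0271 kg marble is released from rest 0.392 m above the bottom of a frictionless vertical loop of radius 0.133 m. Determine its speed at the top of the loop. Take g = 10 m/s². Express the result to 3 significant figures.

Energy conservation: mgh = ½mv_top² + mg(2r)
v_top² = 2g(h − 2r) = 2(10)(0.392 − 0.2660) = 2.520
v_top = 1.587 m/s

v = 1.59 m/s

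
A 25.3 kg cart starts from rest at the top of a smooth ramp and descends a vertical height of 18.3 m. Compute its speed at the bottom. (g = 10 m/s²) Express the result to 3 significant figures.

Energy conservation between the two points: mgh = ½mv²
The mass cancels from both sides.
v = √(2gh) = √(2 × 10 × 18.3) = √366.00 = 19.13 m/s

v = 19.1 m/s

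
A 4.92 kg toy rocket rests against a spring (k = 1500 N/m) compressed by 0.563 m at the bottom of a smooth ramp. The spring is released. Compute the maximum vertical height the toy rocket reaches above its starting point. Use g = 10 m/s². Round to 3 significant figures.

Energy conservation from release to the highest point: ½kx² = mgh
h = kx²/(2mg) = (1500)(0.563)²/(2 × 4.92 × 10) = 4.832 m

h = 4.83 m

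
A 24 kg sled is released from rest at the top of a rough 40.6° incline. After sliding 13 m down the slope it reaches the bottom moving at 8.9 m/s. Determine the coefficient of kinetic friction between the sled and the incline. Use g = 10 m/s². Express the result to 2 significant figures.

μ_k = 0.46

mgh = ½mv² + μ_k (mg cosθ) L, with h = L sinθ
mgL sinθ = 2030.4 J; ½mv² = 950.52 J
W_f = 2030.4 − 950.52 = 1080 J
μ_k = W_f/(mg cosθ · L) = 1080/(182.2 × 13) = 0.4559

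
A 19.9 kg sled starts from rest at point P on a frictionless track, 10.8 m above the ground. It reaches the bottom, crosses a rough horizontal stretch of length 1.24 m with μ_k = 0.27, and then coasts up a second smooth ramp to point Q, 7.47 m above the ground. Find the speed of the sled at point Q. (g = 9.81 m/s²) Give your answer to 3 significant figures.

v = 7.67 m/s

Energy at P: mgh₁ = (19.9)(9.81)(10.8) = 2108.4 J
Friction loss: W_f = μ_k mg d = 65.36 J
At Q: ½mv² + mgh₂ = mgh₁ − W_f
½mv² = 2108.4 − 65.36 − 1458.3 = 584.72 J
v = √(2 × 584.72/19.9) = 7.666 m/s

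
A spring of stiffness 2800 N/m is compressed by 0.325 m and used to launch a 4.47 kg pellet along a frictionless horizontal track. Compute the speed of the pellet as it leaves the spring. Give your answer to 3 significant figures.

The pellet leaves the spring when the spring is at natural length, so ½kx² = ½mv²
v = x√(k/m) = 0.325 × √(2800/4.47) = 8.134 m/s

v = 8.13 m/s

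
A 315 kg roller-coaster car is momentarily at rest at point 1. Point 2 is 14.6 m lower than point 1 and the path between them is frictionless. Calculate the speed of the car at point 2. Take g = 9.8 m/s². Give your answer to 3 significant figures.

Energy conservation between the two points: mgh = ½mv²
The mass cancels from both sides.
v = √(2gh) = √(2 × 9.8 × 14.6) = √286.16 = 16.92 m/s

v = 16.9 m/s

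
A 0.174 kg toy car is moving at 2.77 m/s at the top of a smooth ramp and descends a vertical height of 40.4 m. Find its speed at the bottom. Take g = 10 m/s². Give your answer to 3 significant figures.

v = 28.6 m/s

Energy conservation between the two points: ½mv₀² + mgh = ½mv²
v² = v₀² + 2gh = (2.77)² + 2(10)(40.4) = 815.67
v = √815.67 = 28.56 m/s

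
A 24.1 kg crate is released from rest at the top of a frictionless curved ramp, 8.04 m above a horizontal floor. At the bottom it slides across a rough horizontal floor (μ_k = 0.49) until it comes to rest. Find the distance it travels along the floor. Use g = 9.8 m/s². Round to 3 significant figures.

d = 16.4 m

Applying the work–energy principle:
At rest all PE has been dissipated by friction: mgh = μ_k m g d
d = h/μ_k = 8.04/0.49 = 16.41 m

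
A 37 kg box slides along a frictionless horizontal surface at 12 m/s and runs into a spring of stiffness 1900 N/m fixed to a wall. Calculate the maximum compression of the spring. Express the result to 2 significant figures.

All KE is stored as spring PE at maximum compression: ½mv² = ½kx²
x = v√(m/k) = 12 × √(37/1900) = 1.675 m

x = 1.7 m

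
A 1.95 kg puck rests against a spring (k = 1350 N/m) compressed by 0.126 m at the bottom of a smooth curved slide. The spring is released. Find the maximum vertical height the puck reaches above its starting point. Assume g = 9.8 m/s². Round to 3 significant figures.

h = 0.561 m

Energy conservation from release to the highest point: ½kx² = mgh
h = kx²/(2mg) = (1350)(0.126)²/(2 × 1.95 × 9.8) = 0.5608 m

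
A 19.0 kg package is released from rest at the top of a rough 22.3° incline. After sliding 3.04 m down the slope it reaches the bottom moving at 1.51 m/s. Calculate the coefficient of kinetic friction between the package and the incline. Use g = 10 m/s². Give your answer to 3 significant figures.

μ_k = 0.370

The energy dissipated by friction is the PE lost minus the KE gained:
mgL sinθ = 219.17 J; ½mv² = 21.661 J
W_f = 219.17 − 21.661 = 197.5 J
μ_k = W_f/(mg cosθ · L) = 197.5/(175.8 × 3.04) = 0.3696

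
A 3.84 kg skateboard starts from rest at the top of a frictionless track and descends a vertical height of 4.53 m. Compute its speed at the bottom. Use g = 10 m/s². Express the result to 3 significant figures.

v = 9.52 m/s

Equating total energy at the two states: mgh = ½mv²
The mass cancels from both sides.
v = √(2gh) = √(2 × 10 × 4.53) = √90.600 = 9.518 m/s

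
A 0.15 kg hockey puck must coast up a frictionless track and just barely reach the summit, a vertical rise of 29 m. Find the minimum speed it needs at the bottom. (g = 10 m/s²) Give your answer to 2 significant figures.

v = 24 m/s

At the top it is momentarily at rest, so all KE converts to PE: ½mv² = mgh
v = √(2gh) = √(2 × 10 × 29) = 24.08 m/s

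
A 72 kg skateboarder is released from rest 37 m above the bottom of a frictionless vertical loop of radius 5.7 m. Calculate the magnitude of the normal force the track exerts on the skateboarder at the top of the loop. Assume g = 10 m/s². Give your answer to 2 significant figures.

Energy from release to top (height 2r): mgh = ½mv_top² + mg(2r)
v_top² = 2g(h − 2r) = 2(10)(37 − 11.40) = 512.00 m²/s²
At the top, both N and weight point toward the centre: N + mg = mv_top²/r
N = m(v_top²/r − g) = 72(512.00/5.7 − 10) = 5747 N

N = 5700 N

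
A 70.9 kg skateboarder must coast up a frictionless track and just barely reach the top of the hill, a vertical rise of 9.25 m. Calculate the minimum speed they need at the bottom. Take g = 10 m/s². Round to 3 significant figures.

v = 13.6 m/s

At the top they are momentarily at rest, so all KE converts to PE: ½mv² = mgh
v = √(2gh) = √(2 × 10 × 9.25) = 13.60 m/s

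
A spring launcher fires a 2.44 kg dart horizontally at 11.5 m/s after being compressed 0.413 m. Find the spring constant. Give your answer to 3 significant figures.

Spring PE at full compression equals KE at release: ½kx² = ½mv²
k = mv²/x² = (2.44)(11.5)²/(0.413)² = 1892 N/m

k = 1890 N/m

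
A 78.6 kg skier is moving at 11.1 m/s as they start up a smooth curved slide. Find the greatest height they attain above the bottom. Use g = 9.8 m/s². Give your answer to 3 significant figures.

h = 6.29 m

By energy conservation, ½mv² = mgh
h = v²/(2g) = 11.1²/(2 × 9.8) = 6.286 m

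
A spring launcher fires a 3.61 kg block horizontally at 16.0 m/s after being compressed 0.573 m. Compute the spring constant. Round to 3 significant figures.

Energy stored in the spring equals the launch KE: ½kx² = ½mv²
k = mv²/x² = (3.61)(16.0)²/(0.573)² = 2815 N/m

k = 2810 N/m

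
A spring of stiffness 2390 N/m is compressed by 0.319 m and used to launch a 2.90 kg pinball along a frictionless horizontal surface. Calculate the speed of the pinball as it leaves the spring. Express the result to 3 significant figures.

Conservation of energy: ½kx² = ½mv²
v = x√(k/m) = 0.319 × √(2390/2.90) = 9.158 m/s

v = 9.16 m/s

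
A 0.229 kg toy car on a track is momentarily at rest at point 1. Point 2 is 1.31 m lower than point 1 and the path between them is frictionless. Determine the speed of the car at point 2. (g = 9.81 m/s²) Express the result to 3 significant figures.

Energy conservation between the two points: mgh = ½mv²
v = √(2gh) = √(2 × 9.81 × 1.31) = √25.702 = 5.070 m/s

v = 5.07 m/s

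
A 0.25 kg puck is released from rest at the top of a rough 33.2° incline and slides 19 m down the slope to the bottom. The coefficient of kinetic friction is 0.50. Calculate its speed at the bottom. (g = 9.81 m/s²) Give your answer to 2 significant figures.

v = 6.9 m/s

Energy: mgh = ½mv² + W_f, with h = L sinθ and W_f = μ_k (mg cosθ) L
mgh = mgL sinθ = (0.25)(9.81)(19)sin33.2° = 25.515 J
W_f = μ_k mg cosθ · L = (0.50)(0.25)(9.81)cos33.2°·19 = 19.50 J
½mv² = 25.515 − 19.50 = 6.0195 J
v = √(2 × 6.0195/0.25) = 6.939 m/s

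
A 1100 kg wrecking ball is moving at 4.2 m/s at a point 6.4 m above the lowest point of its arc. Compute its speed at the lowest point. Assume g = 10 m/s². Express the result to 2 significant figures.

By conservation of mechanical energy, ½mv₀² + mgh = ½mv²
v² = v₀² + 2gh = (4.2)² + 2(10)(6.4) = 145.64
v = √145.64 = 12.07 m/s

v = 12 m/s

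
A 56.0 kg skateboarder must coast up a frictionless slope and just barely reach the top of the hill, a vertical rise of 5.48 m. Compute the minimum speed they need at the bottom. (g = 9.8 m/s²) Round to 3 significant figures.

At the top they are momentarily at rest, so all KE converts to PE: ½mv² = mgh
v = √(2gh) = √(2 × 9.8 × 5.48) = 10.36 m/s

v = 10.4 m/s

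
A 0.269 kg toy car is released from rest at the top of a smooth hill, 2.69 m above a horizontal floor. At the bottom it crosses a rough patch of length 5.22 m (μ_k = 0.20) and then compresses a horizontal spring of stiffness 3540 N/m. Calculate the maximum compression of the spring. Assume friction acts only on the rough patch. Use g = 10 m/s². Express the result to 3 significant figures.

Initial energy: E₁ = mgh = (0.269)(10)(2.69) = 7.2361 J
Friction removes W_f = μ_k mg d = (0.20)(0.269)(10)(5.22) = 2.808 J
Energy reaching the spring: E = 7.2361 − 2.808 = 4.4277 J
At max compression ½kx² = E ⇒ x = √(2E/k) = √(2 × 4.4277/3540) = 0.05002 m

x = 0.0500 m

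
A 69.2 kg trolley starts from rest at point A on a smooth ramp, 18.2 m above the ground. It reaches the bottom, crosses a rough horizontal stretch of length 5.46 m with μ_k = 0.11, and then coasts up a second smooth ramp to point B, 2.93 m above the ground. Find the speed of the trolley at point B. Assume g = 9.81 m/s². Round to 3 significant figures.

Energy at A: mgh₁ = (69.2)(9.81)(18.2) = 12355 J
Friction loss: W_f = μ_k mg d = 407.7 J
At B: ½mv² + mgh₂ = mgh₁ − W_f
½mv² = 12355 − 407.7 − 1989.0 = 9958.4 J
v = √(2 × 9958.4/69.2) = 16.97 m/s

v = 17.0 m/s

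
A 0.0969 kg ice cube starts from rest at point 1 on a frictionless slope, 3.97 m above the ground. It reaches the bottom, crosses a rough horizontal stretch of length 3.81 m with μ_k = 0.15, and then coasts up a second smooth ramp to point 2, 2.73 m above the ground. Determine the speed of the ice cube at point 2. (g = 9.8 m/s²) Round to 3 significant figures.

Energy at 1: mgh₁ = (0.0969)(9.8)(3.97) = 3.7700 J
Friction loss: W_f = μ_k mg d = 0.5427 J
At 2: ½mv² + mgh₂ = mgh₁ − W_f
½mv² = 3.7700 − 0.5427 − 2.5925 = 0.63482 J
v = √(2 × 0.63482/0.0969) = 3.620 m/s

v = 3.62 m/s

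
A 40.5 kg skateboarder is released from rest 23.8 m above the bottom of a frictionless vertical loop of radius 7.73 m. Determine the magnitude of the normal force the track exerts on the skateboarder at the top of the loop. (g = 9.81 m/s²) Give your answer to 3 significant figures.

Energy from release to top (height 2r): mgh = ½mv_top² + mg(2r)
v_top² = 2g(h − 2r) = 2(9.81)(23.8 − 15.46) = 163.63 m²/s²
At the top, both N and weight point toward the centre: N + mg = mv_top²/r
N = m(v_top²/r − g) = 40.5(163.63/7.73 − 9.81) = 460.0 N

N = 460 N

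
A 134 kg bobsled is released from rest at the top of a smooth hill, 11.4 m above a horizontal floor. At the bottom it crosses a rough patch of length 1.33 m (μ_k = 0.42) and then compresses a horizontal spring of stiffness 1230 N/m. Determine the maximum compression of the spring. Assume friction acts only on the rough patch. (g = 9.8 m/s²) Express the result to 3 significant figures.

x = 4.81 m

Initial energy: E₁ = mgh = (134)(9.8)(11.4) = 14970 J
Friction removes W_f = μ_k mg d = (0.42)(134)(9.8)(1.33) = 733.6 J
Energy reaching the spring: E = 14970 − 733.6 = 14237 J
At max compression ½kx² = E ⇒ x = √(2E/k) = √(2 × 14237/1230) = 4.811 m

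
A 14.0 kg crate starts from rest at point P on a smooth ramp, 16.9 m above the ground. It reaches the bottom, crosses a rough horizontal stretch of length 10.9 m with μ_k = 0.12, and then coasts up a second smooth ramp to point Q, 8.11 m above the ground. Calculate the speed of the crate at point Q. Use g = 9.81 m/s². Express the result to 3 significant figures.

Energy at P: mgh₁ = (14.0)(9.81)(16.9) = 2321.0 J
Friction loss: W_f = μ_k mg d = 179.6 J
At Q: ½mv² + mgh₂ = mgh₁ − W_f
½mv² = 2321.0 − 179.6 − 1113.8 = 1027.6 J
v = √(2 × 1027.6/14.0) = 12.12 m/s

v = 12.1 m/s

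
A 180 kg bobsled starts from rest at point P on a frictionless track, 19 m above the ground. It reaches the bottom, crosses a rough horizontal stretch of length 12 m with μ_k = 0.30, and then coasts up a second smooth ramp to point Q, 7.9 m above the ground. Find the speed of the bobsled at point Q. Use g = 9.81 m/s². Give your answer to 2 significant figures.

v = 12 m/s

Energy at P: mgh₁ = (180)(9.81)(19) = 33550 J
Friction loss: W_f = μ_k mg d = 6357 J
At Q: ½mv² + mgh₂ = mgh₁ − W_f
½mv² = 33550 − 6357 − 13950 = 13244 J
v = √(2 × 13244/180) = 12.13 m/s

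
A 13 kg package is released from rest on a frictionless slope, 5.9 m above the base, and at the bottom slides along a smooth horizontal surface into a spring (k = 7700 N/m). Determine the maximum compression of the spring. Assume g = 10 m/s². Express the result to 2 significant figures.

Energy conservation (no friction) from release to max compression: mgh = ½kx²
x = √(2mgh/k) = √(2 × 13 × 10 × 5.9 / 7700) = 0.4463 m

x = 0.45 m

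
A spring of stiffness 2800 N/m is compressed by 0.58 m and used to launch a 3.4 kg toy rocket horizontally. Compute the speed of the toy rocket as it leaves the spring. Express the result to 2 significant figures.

The toy rocket leaves the spring when the spring is at natural length, so ½kx² = ½mv²
v = x√(k/m) = 0.58 × √(2800/3.4) = 16.64 m/s

v = 17 m/s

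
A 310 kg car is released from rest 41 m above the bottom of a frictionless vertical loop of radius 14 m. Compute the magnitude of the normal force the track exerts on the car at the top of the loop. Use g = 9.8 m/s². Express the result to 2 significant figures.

Energy from release to top (height 2r): mgh = ½mv_top² + mg(2r)
v_top² = 2g(h − 2r) = 2(9.8)(41 − 28.00) = 254.80 m²/s²
At the top, both N and weight point toward the centre: N + mg = mv_top²/r
N = m(v_top²/r − g) = 310(254.80/14 − 9.8) = 2604 N

N = 2600 N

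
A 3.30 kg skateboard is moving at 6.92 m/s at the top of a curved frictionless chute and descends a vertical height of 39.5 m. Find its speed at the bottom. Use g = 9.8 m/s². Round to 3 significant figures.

v = 28.7 m/s

Equating total energy at the two states: ½mv₀² + mgh = ½mv²
v² = v₀² + 2gh = (6.92)² + 2(9.8)(39.5) = 822.09
v = √822.09 = 28.67 m/s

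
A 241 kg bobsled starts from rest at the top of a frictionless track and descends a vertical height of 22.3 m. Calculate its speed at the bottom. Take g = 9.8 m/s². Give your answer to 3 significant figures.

v = 20.9 m/s

Equating total energy at the two states: mgh = ½mv²
v = √(2gh) = √(2 × 9.8 × 22.3) = √437.08 = 20.91 m/s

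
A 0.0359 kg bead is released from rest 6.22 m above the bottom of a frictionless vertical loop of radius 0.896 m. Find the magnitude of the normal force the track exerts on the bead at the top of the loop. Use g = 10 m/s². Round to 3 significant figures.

Energy from release to top (height 2r): mgh = ½mv_top² + mg(2r)
v_top² = 2g(h − 2r) = 2(10)(6.22 − 1.792) = 88.560 m²/s²
At the top, both N and weight point toward the centre: N + mg = mv_top²/r
N = m(v_top²/r − g) = 0.0359(88.560/0.896 − 10) = 3.189 N

N = 3.19 N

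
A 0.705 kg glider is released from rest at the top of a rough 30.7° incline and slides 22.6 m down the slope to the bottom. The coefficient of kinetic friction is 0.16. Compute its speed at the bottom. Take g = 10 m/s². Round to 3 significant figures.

v = 13.0 m/s

Energy: mgh = ½mv² + W_f, with h = L sinθ and W_f = μ_k (mg cosθ) L
mgh = mgL sinθ = (0.705)(10)(22.6)sin30.7° = 81.345 J
W_f = μ_k mg cosθ · L = (0.16)(0.705)(10)cos30.7°·22.6 = 21.92 J
½mv² = 81.345 − 21.92 = 59.425 J
v = √(2 × 59.425/0.705) = 12.98 m/s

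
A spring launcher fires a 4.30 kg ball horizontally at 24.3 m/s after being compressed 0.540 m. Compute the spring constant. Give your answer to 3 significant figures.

Energy stored in the spring equals the launch KE: ½kx² = ½mv²
k = mv²/x² = (4.30)(24.3)²/(0.540)² = 8708 N/m

k = 8710 N/m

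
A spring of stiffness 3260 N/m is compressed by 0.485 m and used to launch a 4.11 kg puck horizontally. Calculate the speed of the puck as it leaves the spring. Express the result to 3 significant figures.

The puck leaves the spring when the spring is at natural length, so ½kx² = ½mv²
v = x√(k/m) = 0.485 × √(3260/4.11) = 13.66 m/s

v = 13.7 m/s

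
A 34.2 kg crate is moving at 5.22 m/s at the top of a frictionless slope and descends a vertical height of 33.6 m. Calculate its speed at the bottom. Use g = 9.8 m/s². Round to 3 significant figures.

By conservation of mechanical energy, ½mv₀² + mgh = ½mv²
The mass cancels from both sides.
v² = v₀² + 2gh = (5.22)² + 2(9.8)(33.6) = 685.81
v = √685.81 = 26.19 m/s

v = 26.2 m/s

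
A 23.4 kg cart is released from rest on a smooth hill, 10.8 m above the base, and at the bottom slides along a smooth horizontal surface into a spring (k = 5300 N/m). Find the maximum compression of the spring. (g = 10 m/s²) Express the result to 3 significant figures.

x = 0.977 m

At max compression the cart is momentarily at rest: mgh = ½kx²
x = √(2mgh/k) = √(2 × 23.4 × 10 × 10.8 / 5300) = 0.9766 m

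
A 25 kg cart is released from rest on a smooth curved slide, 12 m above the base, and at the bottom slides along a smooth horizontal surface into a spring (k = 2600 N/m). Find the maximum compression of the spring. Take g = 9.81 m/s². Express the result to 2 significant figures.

x = 1.5 m

Gravitational PE at the top equals spring PE at max compression: mgh = ½kx²
x = √(2mgh/k) = √(2 × 25 × 9.81 × 12 / 2600) = 1.505 m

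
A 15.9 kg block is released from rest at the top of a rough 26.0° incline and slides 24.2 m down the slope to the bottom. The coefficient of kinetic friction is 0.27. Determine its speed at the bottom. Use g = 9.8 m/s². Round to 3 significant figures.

Taking the bottom as reference, mgh = ½mv² + μ_k N L with h = L sinθ, N = mg cosθ:
mgh = mgL sinθ = (15.9)(9.8)(24.2)sin26.0° = 1653.0 J
W_f = μ_k mg cosθ · L = (0.27)(15.9)(9.8)cos26.0°·24.2 = 915.1 J
½mv² = 1653.0 − 915.1 = 737.94 J
v = √(2 × 737.94/15.9) = 9.634 m/s

v = 9.63 m/s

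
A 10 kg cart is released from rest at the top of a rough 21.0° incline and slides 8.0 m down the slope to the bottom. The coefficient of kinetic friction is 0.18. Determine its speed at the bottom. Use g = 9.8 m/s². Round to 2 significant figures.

v = 5.5 m/s

Energy: mgh = ½mv² + W_f, with h = L sinθ and W_f = μ_k (mg cosθ) L
mgh = mgL sinθ = (10)(9.8)(8.0)sin21.0° = 280.96 J
W_f = μ_k mg cosθ · L = (0.18)(10)(9.8)cos21.0°·8.0 = 131.7 J
½mv² = 280.96 − 131.7 = 149.21 J
v = √(2 × 149.21/10) = 5.463 m/s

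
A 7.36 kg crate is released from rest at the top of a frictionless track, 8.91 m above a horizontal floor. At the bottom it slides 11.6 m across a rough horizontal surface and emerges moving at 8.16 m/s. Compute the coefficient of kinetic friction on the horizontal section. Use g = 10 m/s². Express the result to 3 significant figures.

Energy bookkeeping (friction removes W_f = μ_k N d):
mgh = ½mv² + μ_k m g d
mgh = 655.78 J; ½mv² = 245.04 J
W_f = 655.78 − 245.04 = 410.7 J
μ_k = W_f/(mg·d) = 410.7/(73.60 × 11.6) = 0.4811

μ_k = 0.481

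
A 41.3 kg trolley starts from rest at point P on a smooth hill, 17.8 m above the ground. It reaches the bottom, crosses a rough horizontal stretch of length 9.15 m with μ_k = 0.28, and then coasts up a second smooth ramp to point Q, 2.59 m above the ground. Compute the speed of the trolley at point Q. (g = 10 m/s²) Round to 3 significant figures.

v = 15.9 m/s

Energy at P: mgh₁ = (41.3)(10)(17.8) = 7351.4 J
Friction loss: W_f = μ_k mg d = 1058 J
At Q: ½mv² + mgh₂ = mgh₁ − W_f
½mv² = 7351.4 − 1058 − 1069.7 = 5223.6 J
v = √(2 × 5223.6/41.3) = 15.90 m/s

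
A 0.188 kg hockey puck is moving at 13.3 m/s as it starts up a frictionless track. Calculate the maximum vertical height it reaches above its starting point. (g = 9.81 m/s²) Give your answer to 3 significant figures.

h = 9.02 m

Setting KE at the bottom equal to PE gained: ½mv² = mgh
h = v²/(2g) = 13.3²/(2 × 9.81) = 9.016 m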